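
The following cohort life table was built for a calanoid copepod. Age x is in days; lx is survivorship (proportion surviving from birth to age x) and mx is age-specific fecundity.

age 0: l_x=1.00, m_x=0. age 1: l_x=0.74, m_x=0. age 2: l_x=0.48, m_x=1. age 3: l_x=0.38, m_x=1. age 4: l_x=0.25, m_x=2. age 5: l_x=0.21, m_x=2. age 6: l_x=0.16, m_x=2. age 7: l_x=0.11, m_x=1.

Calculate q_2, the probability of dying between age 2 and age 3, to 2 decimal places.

q_2 = (l_2 − l_3) / l_2 = (0.48 − 0.38) / 0.48
     = 0.1 / 0.48 = 0.208333… → 0.21

0.21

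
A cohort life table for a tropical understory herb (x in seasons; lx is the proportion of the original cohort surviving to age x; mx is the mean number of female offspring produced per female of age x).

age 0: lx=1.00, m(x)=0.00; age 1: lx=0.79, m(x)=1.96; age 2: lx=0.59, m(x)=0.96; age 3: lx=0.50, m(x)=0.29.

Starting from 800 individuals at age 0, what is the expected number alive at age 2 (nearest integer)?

472

Expected survivors = N0 · l_2 = 800 × 0.59 = 472 → 472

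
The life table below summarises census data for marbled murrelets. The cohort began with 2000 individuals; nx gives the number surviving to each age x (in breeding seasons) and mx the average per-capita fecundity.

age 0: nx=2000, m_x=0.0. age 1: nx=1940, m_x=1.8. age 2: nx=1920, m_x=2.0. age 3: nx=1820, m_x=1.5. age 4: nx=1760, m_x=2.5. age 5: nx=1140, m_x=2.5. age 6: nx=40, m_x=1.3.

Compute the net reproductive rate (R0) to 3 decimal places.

lx = nx/n0 = nx/2000: 1, 0.97, 0.96, 0.91, 0.88, 0.57, 0.02
lx·mx by age: 0, 1.746, 1.92, 1.365, 2.2, 1.425, 0.026
R0 = Σ lx·mx = 8.682 → 8.682

8.682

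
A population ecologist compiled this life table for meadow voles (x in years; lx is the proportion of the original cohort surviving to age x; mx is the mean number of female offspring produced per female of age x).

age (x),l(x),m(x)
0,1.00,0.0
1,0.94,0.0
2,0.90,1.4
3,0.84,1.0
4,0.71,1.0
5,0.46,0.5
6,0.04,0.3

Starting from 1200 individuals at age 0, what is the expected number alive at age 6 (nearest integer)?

Expected survivors = N0 · l_6 = 1200 × 0.04 = 48 → 48

48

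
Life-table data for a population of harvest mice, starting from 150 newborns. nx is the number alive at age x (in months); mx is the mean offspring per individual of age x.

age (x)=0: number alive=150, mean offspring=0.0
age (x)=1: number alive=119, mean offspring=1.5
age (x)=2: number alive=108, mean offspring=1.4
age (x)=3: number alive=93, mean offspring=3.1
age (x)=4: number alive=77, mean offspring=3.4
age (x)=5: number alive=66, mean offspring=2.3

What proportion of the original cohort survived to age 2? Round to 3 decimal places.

0.720

l_2 = n_2/n_0 = 108/150 = 0.72 → 0.720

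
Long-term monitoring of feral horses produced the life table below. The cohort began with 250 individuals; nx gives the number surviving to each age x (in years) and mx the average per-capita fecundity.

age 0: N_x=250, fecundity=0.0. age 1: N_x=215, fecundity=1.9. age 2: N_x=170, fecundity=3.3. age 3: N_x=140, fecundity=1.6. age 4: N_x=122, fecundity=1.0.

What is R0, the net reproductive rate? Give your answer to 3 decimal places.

lx = nx/n0 = nx/250: 1, 0.86, 0.68, 0.56, 0.488
lx·mx by age: 0, 1.634, 2.244, 0.896, 0.488
R0 = Σ lx·mx = 5.262 → 5.262

5.262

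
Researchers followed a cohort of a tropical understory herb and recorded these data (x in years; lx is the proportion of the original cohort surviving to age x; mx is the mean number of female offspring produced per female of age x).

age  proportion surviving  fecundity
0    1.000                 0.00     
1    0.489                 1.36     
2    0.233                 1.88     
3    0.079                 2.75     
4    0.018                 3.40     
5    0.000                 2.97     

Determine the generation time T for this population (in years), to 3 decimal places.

1.764

lx·mx: 0, 0.66504, 0.43804, 0.21725, 0.0612, 0 → R0 = 1.38153
x·lx·mx: 0, 0.66504, 0.87608, 0.65175, 0.2448, 0 → Σ = 2.43767
T = 2.43767 / 1.38153 = 1.764471… → 1.764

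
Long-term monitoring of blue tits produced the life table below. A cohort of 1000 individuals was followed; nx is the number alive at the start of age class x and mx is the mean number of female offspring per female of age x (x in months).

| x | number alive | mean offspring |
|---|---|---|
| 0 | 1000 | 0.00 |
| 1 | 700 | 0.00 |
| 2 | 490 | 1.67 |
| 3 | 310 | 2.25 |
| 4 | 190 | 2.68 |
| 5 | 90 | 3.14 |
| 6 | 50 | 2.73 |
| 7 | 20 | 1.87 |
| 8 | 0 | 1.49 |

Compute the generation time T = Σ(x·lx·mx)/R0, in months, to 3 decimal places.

3.329

lx = nx/n0 = nx/1000: 1, 0.7, 0.49, 0.31, 0.19, 0.09, 0.05, 0.02, 0
lx·mx: 0, 0, 0.8183, 0.6975, 0.5092, 0.2826, 0.1365, 0.0374, 0 → R0 = 2.4815
x·lx·mx: 0, 0, 1.6366, 2.0925, 2.0368, 1.413, 0.819, 0.2618, 0 → Σ = 8.2597
T = 8.2597 / 2.4815 = 3.328511… → 3.329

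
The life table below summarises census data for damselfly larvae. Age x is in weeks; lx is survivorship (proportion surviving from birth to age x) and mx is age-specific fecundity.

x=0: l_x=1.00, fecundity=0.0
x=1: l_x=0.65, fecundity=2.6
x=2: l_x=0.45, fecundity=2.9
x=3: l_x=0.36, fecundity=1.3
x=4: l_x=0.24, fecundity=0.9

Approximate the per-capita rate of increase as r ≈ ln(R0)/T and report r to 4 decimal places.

0.7297

R0 = Σ lx·mx = 0 + 1.69 + 1.305 + 0.468 + 0.216 = 3.679
Σ x·lx·mx = 6.568; T = 6.568/3.679 = 1.78527…
r ≈ ln(R0)/T = ln(3.679)/1.78527… = 0.729661… → 0.7297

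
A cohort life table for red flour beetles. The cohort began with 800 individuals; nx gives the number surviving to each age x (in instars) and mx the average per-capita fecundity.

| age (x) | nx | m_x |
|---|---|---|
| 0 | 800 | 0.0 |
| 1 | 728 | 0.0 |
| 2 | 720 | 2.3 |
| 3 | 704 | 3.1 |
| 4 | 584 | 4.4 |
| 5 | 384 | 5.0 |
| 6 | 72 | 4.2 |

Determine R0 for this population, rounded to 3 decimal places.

lx = nx/n0 = nx/800: 1, 0.91, 0.9, 0.88, 0.73, 0.48, 0.09
lx·mx by age: 0, 0, 2.07, 2.728, 3.212, 2.4, 0.378
R0 = Σ lx·mx = 10.788 → 10.788

10.788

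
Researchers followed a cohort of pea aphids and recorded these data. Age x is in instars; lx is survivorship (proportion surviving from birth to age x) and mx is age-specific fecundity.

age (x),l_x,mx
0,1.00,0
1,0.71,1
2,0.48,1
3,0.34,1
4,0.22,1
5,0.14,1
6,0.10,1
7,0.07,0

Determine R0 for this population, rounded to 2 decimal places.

lx·mx by age: 0, 0.71, 0.48, 0.34, 0.22, 0.14, 0.1, 0
R0 = Σ lx·mx = 1.99 → 1.99

1.99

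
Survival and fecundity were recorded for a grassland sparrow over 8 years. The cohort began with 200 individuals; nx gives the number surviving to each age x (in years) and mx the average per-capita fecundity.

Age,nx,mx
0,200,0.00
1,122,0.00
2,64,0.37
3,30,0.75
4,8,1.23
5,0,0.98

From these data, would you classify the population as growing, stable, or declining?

declining

lx = nx/n0 = nx/200: 1, 0.61, 0.32, 0.15, 0.04, 0
R0 = Σ lx·mx = 0 + 0 + 0.1184 + 0.1125 + 0.0492 + 0 = 0.2801
R0 < 1, so the population is declining.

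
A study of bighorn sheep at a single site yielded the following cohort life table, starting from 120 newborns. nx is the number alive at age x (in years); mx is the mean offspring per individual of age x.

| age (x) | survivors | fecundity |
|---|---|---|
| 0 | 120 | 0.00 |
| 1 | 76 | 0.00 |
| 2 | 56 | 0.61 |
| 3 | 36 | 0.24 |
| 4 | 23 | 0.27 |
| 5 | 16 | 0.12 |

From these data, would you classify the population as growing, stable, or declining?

lx = nx/n0 = nx/120: 1, 0.63333…, 0.46667…, 0.3, 0.19167…, 0.13333…
R0 = Σ lx·mx = 0 + 0 + 0.284667… + 0.072 + 0.05175… + 0.016… = 0.424417…
R0 < 1, so the population is declining.

declining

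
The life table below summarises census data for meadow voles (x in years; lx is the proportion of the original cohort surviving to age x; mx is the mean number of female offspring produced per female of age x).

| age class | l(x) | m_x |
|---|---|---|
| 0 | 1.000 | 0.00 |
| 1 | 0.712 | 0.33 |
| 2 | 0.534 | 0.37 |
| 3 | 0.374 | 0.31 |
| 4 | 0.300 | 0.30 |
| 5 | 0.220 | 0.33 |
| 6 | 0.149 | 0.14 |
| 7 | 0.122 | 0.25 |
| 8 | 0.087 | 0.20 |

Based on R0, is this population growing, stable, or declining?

declining

R0 = Σ lx·mx = 0 + 0.23496 + 0.19758 + 0.11594 + 0.09 + 0.0726 + 0.02086 + 0.0305 + 0.0174 = 0.77984
R0 < 1, so the population is declining.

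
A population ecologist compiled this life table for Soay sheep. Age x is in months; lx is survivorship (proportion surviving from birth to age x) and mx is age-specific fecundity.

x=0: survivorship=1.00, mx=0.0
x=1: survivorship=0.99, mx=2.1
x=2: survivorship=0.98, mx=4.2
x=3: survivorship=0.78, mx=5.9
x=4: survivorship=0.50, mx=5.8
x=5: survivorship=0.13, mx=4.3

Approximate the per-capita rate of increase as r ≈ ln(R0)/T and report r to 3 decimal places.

0.984

R0 = Σ lx·mx = 0 + 2.079 + 4.116 + 4.602 + 2.9 + 0.559 = 14.256
Σ x·lx·mx = 38.512; T = 38.512/14.256 = 2.70146…
r ≈ ln(R0)/T = ln(14.256)/2.70146… = 0.98361… → 0.984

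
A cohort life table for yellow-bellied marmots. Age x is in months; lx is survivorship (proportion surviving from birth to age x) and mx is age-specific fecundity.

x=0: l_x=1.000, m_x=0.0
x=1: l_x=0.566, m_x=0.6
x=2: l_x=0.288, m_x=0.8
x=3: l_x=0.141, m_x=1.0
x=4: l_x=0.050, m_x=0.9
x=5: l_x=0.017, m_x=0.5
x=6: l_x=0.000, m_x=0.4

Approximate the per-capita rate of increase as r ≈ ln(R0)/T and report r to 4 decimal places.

-0.1420

R0 = Σ lx·mx = 0 + 0.3396 + 0.2304 + 0.141 + 0.045 + 0.0085 + 0 = 0.7645
Σ x·lx·mx = 1.4459; T = 1.4459/0.7645 = 1.8913…
r ≈ ln(R0)/T = ln(0.7645)/1.8913… = -0.141983… → -0.1420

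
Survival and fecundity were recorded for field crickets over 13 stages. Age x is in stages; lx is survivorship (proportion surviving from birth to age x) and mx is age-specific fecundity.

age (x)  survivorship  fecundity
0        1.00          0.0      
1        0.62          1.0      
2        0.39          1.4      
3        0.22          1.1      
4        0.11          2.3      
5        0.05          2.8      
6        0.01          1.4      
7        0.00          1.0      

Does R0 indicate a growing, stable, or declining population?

R0 = Σ lx·mx = 0 + 0.62 + 0.546 + 0.242 + 0.253 + 0.14 + 0.014 + 0 = 1.815
R0 > 1, so the population is growing.

growing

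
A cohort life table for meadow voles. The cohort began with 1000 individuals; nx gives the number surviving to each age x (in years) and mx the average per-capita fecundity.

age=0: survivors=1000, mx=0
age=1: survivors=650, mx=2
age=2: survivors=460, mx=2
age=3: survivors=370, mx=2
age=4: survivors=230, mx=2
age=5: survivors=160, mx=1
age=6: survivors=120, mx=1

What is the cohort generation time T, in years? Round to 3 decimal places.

lx = nx/n0 = nx/1000: 1, 0.65, 0.46, 0.37, 0.23, 0.16, 0.12
lx·mx: 0, 1.3, 0.92, 0.74, 0.46, 0.16, 0.12 → R0 = 3.7
x·lx·mx: 0, 1.3, 1.84, 2.22, 1.84, 0.8, 0.72 → Σ = 8.72
T = 8.72 / 3.7 = 2.356757… → 2.357

2.357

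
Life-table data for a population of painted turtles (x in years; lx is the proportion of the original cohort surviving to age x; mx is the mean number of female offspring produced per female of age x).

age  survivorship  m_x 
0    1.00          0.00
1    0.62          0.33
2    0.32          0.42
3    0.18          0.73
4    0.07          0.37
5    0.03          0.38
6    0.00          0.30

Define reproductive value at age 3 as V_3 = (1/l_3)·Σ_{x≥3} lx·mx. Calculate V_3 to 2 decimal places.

0.94

lx·mx for x ≥ 3: 0.1314, 0.0259, 0.0114, 0 → sum = 0.1687
V_3 = 0.1687 / l_3 = 0.1687 / 0.18 = 0.937222… → 0.94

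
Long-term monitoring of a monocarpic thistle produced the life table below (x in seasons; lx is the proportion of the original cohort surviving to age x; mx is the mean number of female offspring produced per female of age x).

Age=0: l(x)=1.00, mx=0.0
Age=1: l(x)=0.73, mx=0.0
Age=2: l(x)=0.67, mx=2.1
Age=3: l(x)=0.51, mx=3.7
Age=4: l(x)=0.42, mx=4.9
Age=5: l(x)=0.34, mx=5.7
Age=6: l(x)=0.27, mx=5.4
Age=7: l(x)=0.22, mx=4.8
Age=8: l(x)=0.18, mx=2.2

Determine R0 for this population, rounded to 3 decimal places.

lx·mx by age: 0, 0, 1.407, 1.887, 2.058, 1.938, 1.458, 1.056, 0.396
R0 = Σ lx·mx = 10.2 → 10.200

10.200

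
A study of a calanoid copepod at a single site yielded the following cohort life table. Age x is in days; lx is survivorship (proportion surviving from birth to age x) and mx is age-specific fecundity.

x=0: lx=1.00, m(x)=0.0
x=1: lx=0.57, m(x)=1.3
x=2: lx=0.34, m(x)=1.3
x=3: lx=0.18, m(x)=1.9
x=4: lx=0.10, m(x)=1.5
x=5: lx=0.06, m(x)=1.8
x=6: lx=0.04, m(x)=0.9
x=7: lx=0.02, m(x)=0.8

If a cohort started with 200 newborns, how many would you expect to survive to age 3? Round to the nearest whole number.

Expected survivors = N0 · l_3 = 200 × 0.18 = 36 → 36

36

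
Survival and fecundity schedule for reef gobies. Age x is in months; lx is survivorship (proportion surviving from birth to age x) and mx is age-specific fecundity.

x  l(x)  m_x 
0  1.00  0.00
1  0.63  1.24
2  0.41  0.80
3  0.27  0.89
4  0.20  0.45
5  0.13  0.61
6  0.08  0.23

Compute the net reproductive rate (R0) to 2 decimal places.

1.54

lx·mx by age: 0, 0.7812, 0.328, 0.2403, 0.09, 0.0793, 0.0184
R0 = Σ lx·mx = 1.5372 → 1.54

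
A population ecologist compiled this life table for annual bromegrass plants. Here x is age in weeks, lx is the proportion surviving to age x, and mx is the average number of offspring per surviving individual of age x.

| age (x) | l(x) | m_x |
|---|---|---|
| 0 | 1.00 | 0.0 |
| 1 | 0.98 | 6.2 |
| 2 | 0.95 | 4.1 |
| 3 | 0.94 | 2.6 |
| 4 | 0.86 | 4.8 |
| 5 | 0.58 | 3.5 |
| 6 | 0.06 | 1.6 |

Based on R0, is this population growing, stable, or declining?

R0 = Σ lx·mx = 0 + 6.076 + 3.895 + 2.444 + 4.128 + 2.03 + 0.096 = 18.669
R0 > 1, so the population is growing.

growing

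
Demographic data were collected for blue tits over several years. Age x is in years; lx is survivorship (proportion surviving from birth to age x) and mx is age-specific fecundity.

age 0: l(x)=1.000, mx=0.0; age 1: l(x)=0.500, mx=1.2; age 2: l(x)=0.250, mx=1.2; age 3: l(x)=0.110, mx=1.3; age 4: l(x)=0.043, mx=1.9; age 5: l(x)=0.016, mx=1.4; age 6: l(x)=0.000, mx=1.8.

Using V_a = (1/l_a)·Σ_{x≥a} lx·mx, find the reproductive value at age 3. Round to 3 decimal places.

lx·mx for x ≥ 3: 0.143, 0.0817, 0.0224, 0 → sum = 0.2471
V_3 = 0.2471 / l_3 = 0.2471 / 0.11 = 2.246364… → 2.246

2.246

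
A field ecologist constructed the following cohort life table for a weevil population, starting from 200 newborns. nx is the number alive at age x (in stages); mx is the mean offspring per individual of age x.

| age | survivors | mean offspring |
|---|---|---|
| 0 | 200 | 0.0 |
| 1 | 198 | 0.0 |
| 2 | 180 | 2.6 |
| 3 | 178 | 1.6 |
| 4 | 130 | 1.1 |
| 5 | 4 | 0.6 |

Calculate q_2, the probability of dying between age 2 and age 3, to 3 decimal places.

0.011

lx = nx/n0 = nx/200: 1, 0.99, 0.9, 0.89, 0.65, 0.02
q_2 = (l_2 − l_3) / l_2 = (0.9 − 0.89) / 0.9
     = 0.01 / 0.9 = 0.011111… → 0.011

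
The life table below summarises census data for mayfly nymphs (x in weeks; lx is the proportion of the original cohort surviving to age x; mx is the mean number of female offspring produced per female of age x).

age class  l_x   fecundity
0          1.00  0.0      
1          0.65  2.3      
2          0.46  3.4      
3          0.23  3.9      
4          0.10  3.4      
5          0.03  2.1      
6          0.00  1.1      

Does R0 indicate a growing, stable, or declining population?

R0 = Σ lx·mx = 0 + 1.495 + 1.564 + 0.897 + 0.34 + 0.063 + 0 = 4.359
R0 > 1, so the population is growing.

growing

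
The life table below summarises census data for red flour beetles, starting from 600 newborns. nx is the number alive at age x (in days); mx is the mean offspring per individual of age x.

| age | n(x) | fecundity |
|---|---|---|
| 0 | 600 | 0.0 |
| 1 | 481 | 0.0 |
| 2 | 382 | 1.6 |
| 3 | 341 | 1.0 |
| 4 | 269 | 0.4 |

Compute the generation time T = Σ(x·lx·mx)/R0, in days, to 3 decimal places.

2.525

lx = nx/n0 = nx/600: 1, 0.80167…, 0.63667…, 0.56833…, 0.44833…
lx·mx: 0, 0, 1.018667…, 0.568333…, 0.179333… → R0 = 1.766333…
x·lx·mx: 0, 0, 2.037333…, 1.705…, 0.717333… → Σ = 4.459667…
T = 4.459667… / 1.766333… = 2.524816… → 2.525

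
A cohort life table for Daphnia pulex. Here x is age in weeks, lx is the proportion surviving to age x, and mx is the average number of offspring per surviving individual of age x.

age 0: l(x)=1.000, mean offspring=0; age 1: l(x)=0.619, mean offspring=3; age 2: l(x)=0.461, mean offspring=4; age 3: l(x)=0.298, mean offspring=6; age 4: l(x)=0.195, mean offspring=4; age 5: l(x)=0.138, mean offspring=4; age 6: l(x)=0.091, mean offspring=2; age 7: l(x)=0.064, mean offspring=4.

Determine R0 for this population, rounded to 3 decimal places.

lx·mx by age: 0, 1.857, 1.844, 1.788, 0.78, 0.552, 0.182, 0.256
R0 = Σ lx·mx = 7.259 → 7.259

7.259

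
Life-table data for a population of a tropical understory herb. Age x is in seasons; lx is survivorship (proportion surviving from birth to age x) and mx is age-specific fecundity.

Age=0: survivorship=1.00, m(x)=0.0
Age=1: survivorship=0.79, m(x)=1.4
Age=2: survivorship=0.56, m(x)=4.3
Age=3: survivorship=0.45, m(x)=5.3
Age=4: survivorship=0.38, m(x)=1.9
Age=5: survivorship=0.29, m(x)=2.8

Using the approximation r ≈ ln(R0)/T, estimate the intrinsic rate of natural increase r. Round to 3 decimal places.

0.745

R0 = Σ lx·mx = 0 + 1.106 + 2.408 + 2.385 + 0.722 + 0.812 = 7.433
Σ x·lx·mx = 20.025; T = 20.025/7.433 = 2.69407…
r ≈ ln(R0)/T = ln(7.433)/2.69407… = 0.74457… → 0.745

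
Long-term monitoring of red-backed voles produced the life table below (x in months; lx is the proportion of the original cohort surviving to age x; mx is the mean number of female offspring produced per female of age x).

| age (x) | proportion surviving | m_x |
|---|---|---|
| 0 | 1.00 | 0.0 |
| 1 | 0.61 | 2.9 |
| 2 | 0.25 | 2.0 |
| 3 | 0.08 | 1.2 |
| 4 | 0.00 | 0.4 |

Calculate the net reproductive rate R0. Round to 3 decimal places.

lx·mx by age: 0, 1.769, 0.5, 0.096, 0
R0 = Σ lx·mx = 2.365 → 2.365

2.365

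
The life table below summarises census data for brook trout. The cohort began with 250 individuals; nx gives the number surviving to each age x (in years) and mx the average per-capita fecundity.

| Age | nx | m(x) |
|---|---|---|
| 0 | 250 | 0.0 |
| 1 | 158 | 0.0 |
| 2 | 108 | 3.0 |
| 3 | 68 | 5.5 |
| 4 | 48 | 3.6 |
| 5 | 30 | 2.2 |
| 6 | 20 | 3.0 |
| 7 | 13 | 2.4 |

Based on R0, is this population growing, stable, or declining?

lx = nx/n0 = nx/250: 1, 0.632, 0.432, 0.272, 0.192, 0.12, 0.08, 0.052
R0 = Σ lx·mx = 0 + 0 + 1.296 + 1.496 + 0.6912 + 0.264 + 0.24 + 0.1248 = 4.112
R0 > 1, so the population is growing.

growing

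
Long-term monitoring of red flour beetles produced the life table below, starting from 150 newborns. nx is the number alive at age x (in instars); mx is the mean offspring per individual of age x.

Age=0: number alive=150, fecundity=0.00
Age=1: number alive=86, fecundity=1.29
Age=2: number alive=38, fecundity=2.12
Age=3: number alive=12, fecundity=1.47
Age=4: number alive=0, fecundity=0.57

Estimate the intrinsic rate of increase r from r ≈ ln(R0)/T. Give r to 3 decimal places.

0.214

lx = nx/n0 = nx/150: 1, 0.57333…, 0.25333…, 0.08, 0
R0 = Σ lx·mx = 0 + 0.7396… + 0.53707… + 0.1176 + 0 = 1.394267…
Σ x·lx·mx = 2.166533…; T = 2.166533…/1.394267… = 1.55389…
r ≈ ln(R0)/T = ln(1.394267…)/1.55389… = 0.21389… → 0.214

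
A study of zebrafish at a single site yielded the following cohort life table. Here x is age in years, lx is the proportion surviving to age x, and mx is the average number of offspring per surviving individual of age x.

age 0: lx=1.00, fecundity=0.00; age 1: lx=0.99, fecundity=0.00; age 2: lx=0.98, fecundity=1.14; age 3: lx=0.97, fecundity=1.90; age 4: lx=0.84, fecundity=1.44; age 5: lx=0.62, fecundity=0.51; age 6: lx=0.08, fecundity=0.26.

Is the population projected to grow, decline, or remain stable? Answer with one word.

R0 = Σ lx·mx = 0 + 0 + 1.1172 + 1.843 + 1.2096 + 0.3162 + 0.0208 = 4.5068
R0 > 1, so the population is growing.

growing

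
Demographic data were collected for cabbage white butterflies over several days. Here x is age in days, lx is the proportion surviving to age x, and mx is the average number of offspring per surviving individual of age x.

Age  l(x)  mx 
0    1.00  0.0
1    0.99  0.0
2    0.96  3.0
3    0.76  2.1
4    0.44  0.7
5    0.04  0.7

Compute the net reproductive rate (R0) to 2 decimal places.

4.81

lx·mx by age: 0, 0, 2.88, 1.596, 0.308, 0.028
R0 = Σ lx·mx = 4.812 → 4.81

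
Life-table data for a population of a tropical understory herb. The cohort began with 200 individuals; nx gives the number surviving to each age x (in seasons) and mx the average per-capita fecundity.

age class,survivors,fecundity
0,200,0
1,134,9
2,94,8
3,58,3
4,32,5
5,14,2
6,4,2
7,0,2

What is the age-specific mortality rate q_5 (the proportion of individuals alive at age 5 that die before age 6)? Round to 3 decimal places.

0.714

lx = nx/n0 = nx/200: 1, 0.67, 0.47, 0.29, 0.16, 0.07, 0.02, 0
q_5 = (l_5 − l_6) / l_5 = (0.07 − 0.02) / 0.07
     = 0.05 / 0.07 = 0.714286… → 0.714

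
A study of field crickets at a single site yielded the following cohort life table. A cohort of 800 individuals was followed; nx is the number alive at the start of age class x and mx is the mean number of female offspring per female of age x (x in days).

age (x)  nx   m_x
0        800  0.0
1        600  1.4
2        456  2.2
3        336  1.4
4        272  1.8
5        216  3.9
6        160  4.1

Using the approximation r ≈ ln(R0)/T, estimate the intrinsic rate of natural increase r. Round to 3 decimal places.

lx = nx/n0 = nx/800: 1, 0.75, 0.57, 0.42, 0.34, 0.27, 0.2
R0 = Σ lx·mx = 0 + 1.05 + 1.254 + 0.588 + 0.612 + 1.053 + 0.82 = 5.377
Σ x·lx·mx = 17.955; T = 17.955/5.377 = 3.33922…
r ≈ ln(R0)/T = ln(5.377)/3.33922… = 0.50375… → 0.504

0.504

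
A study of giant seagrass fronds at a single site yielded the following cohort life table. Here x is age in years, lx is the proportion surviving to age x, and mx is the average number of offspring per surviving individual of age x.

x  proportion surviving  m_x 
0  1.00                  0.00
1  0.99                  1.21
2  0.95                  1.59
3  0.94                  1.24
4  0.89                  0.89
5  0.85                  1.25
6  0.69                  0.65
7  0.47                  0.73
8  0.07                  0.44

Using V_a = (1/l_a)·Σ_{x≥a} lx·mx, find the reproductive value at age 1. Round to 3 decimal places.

lx·mx for x ≥ 1: 1.1979, 1.5105, 1.1656, 0.7921, 1.0625, 0.4485, 0.3431, 0.0308 → sum = 6.551
V_1 = 6.551 / l_1 = 6.551 / 0.99 = 6.617172… → 6.617

6.617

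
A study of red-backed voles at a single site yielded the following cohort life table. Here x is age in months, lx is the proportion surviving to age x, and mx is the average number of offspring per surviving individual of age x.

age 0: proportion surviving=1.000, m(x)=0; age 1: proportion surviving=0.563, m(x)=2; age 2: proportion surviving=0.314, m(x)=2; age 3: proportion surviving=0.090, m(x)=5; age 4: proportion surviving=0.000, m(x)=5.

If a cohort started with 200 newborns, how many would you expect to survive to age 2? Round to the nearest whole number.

63

Expected survivors = N0 · l_2 = 200 × 0.314 = 62.8 → 63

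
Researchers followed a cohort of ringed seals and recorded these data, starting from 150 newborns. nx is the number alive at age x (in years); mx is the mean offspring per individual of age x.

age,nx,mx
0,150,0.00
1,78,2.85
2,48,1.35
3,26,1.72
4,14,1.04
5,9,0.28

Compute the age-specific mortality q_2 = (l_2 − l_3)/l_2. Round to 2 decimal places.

0.46

lx = nx/n0 = nx/150: 1, 0.52, 0.32, 0.17333…, 0.09333…, 0.06
q_2 = (l_2 − l_3) / l_2 = (0.32 − 0.173333…) / 0.32
     = 0.146667… / 0.32 = 0.458333… → 0.46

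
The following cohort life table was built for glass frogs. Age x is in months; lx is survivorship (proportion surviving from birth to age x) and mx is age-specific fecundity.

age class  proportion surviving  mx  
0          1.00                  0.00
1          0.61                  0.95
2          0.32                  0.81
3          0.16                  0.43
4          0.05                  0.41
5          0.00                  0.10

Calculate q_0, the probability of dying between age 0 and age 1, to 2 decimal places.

0.39

q_0 = (l_0 − l_1) / l_0 = (1 − 0.61) / 1
     = 0.39 / 1 = 0.39 → 0.39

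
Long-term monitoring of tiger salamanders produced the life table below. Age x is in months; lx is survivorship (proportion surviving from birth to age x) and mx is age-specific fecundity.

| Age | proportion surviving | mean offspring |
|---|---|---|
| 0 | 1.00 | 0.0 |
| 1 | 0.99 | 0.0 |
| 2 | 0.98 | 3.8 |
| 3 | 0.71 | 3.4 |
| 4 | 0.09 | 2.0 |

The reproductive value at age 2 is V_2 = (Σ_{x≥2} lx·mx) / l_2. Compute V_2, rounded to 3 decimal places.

lx·mx for x ≥ 2: 3.724, 2.414, 0.18 → sum = 6.318
V_2 = 6.318 / l_2 = 6.318 / 0.98 = 6.446939… → 6.447

6.447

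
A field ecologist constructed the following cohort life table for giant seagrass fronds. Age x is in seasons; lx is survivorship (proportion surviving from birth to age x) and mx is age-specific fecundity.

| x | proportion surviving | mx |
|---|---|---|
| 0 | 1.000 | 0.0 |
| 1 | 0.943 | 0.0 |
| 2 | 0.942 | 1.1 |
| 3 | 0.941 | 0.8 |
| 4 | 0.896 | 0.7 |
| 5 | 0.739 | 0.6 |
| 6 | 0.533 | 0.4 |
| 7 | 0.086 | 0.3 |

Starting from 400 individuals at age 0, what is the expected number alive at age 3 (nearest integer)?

Expected survivors = N0 · l_3 = 400 × 0.941 = 376.4 → 376

376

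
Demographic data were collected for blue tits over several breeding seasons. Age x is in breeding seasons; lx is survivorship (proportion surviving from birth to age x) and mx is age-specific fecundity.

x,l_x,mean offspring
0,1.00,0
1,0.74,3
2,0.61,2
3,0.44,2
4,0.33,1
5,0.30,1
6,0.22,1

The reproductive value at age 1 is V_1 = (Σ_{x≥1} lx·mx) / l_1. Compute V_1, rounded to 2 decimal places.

lx·mx for x ≥ 1: 2.22, 1.22, 0.88, 0.33, 0.3, 0.22 → sum = 5.17
V_1 = 5.17 / l_1 = 5.17 / 0.74 = 6.986486… → 6.99

6.99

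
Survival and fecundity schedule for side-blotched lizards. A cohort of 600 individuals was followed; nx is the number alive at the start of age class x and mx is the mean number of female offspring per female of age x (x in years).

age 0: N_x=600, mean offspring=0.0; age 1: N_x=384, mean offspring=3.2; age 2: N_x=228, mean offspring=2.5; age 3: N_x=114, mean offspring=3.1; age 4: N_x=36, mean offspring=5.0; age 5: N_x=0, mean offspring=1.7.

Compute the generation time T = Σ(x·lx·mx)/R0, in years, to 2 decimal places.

lx = nx/n0 = nx/600: 1, 0.64, 0.38, 0.19, 0.06, 0
lx·mx: 0, 2.048, 0.95, 0.589, 0.3, 0 → R0 = 3.887
x·lx·mx: 0, 2.048, 1.9, 1.767, 1.2, 0 → Σ = 6.915
T = 6.915 / 3.887 = 1.779007… → 1.78

1.78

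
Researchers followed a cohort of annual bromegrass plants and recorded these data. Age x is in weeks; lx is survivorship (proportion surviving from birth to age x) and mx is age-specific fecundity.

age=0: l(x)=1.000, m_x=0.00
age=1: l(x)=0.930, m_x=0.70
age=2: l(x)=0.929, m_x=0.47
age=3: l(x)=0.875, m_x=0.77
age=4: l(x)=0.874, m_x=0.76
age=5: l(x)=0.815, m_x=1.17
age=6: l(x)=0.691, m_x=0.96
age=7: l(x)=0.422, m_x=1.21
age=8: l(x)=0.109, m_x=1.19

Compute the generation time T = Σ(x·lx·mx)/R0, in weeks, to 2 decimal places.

lx·mx: 0, 0.651, 0.43663, 0.67375, 0.66424, 0.95355, 0.66336, 0.51062, 0.12971 → R0 = 4.68286
x·lx·mx: 0, 0.651, 0.87326, 2.02125, 2.65696, 4.76775, 3.98016, 3.57434, 1.03768 → Σ = 19.5624
T = 19.5624 / 4.68286 = 4.177447… → 4.18

4.18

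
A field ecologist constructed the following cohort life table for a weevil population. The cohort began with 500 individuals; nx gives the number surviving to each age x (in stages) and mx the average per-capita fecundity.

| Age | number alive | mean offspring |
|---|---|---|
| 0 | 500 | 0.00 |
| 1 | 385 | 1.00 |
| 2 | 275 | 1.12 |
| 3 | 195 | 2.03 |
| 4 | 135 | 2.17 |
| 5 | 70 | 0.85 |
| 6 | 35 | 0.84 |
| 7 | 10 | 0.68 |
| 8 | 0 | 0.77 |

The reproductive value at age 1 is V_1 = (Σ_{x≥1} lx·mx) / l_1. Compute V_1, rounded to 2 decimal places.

lx = nx/n0 = nx/500: 1, 0.77, 0.55, 0.39, 0.27, 0.14, 0.07, 0.02, 0
lx·mx for x ≥ 1: 0.77, 0.616, 0.7917, 0.5859, 0.119, 0.0588, 0.0136, 0 → sum = 2.955
V_1 = 2.955 / l_1 = 2.955 / 0.77 = 3.837662… → 3.84

3.84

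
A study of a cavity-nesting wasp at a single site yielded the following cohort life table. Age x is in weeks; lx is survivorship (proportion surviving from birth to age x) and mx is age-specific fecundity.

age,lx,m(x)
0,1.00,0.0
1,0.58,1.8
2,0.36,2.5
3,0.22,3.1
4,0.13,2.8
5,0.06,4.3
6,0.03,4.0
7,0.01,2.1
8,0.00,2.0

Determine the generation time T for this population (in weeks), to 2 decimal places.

2.51

lx·mx: 0, 1.044, 0.9, 0.682, 0.364, 0.258, 0.12, 0.021, 0 → R0 = 3.389
x·lx·mx: 0, 1.044, 1.8, 2.046, 1.456, 1.29, 0.72, 0.147, 0 → Σ = 8.503
T = 8.503 / 3.389 = 2.509… → 2.51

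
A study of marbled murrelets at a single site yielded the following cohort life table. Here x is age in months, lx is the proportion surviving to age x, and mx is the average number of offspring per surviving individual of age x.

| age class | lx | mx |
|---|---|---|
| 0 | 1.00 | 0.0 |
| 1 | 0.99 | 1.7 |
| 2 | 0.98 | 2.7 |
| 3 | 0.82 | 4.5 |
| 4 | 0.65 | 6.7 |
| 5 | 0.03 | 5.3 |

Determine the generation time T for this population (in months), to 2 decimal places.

2.89

lx·mx: 0, 1.683, 2.646, 3.69, 4.355, 0.159 → R0 = 12.533
x·lx·mx: 0, 1.683, 5.292, 11.07, 17.42, 0.795 → Σ = 36.26
T = 36.26 / 12.533 = 2.893162… → 2.89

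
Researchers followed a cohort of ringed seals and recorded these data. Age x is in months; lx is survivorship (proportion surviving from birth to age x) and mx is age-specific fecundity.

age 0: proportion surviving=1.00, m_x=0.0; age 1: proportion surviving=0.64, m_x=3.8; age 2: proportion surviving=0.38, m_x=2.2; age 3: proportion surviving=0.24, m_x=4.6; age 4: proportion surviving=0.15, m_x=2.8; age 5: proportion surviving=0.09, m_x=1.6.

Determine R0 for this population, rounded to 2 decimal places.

4.94

lx·mx by age: 0, 2.432, 0.836, 1.104, 0.42, 0.144
R0 = Σ lx·mx = 4.936 → 4.94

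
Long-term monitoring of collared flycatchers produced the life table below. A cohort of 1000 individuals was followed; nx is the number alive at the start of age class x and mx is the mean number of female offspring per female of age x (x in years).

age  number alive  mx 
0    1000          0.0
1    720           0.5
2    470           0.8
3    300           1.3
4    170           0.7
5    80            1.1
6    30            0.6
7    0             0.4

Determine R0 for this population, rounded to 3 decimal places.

lx = nx/n0 = nx/1000: 1, 0.72, 0.47, 0.3, 0.17, 0.08, 0.03, 0
lx·mx by age: 0, 0.36, 0.376, 0.39, 0.119, 0.088, 0.018, 0
R0 = Σ lx·mx = 1.351 → 1.351

1.351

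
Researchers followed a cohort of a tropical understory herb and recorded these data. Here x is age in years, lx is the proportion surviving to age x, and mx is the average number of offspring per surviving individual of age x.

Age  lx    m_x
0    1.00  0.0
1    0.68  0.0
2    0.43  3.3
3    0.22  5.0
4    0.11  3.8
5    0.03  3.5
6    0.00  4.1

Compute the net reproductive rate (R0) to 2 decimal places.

3.04

lx·mx by age: 0, 0, 1.419, 1.1, 0.418, 0.105, 0
R0 = Σ lx·mx = 3.042 → 3.04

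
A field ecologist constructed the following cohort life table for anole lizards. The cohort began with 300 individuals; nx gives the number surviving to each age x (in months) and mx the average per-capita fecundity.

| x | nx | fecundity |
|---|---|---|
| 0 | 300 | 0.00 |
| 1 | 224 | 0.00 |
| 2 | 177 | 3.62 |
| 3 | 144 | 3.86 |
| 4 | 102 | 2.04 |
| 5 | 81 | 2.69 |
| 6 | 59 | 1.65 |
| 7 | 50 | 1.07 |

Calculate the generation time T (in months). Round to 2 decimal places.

3.29

lx = nx/n0 = nx/300: 1, 0.74667…, 0.59, 0.48, 0.34, 0.27, 0.19667…, 0.16667…
lx·mx: 0, 0, 2.1358, 1.8528, 0.6936, 0.7263, 0.3245…, 0.178333… → R0 = 5.911333…
x·lx·mx: 0, 0, 4.2716, 5.5584, 2.7744, 3.6315, 1.947…, 1.248333… → Σ = 19.431233…
T = 19.431233… / 5.911333… = 3.287115… → 3.29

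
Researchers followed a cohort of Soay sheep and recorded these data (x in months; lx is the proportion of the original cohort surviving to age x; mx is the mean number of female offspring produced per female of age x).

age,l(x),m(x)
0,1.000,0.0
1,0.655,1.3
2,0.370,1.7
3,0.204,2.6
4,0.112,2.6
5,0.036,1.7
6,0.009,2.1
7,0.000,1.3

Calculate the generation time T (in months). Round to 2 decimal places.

lx·mx: 0, 0.8515, 0.629, 0.5304, 0.2912, 0.0612, 0.0189, 0 → R0 = 2.3822
x·lx·mx: 0, 0.8515, 1.258, 1.5912, 1.1648, 0.306, 0.1134, 0 → Σ = 5.2849
T = 5.2849 / 2.3822 = 2.218496… → 2.22

2.22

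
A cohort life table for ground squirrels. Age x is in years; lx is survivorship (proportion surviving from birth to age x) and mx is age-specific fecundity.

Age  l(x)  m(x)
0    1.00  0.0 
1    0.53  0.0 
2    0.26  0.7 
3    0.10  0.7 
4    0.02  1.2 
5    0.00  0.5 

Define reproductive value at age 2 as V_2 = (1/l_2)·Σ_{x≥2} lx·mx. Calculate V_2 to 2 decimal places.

1.06

lx·mx for x ≥ 2: 0.182, 0.07, 0.024, 0 → sum = 0.276
V_2 = 0.276 / l_2 = 0.276 / 0.26 = 1.061538… → 1.06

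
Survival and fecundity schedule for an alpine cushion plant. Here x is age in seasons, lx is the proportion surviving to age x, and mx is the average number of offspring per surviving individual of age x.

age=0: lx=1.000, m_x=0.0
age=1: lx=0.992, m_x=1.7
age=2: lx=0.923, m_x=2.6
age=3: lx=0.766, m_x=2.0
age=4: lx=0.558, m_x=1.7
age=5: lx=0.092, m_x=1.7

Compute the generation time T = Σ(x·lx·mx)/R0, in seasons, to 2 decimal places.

lx·mx: 0, 1.6864, 2.3998, 1.532, 0.9486, 0.1564 → R0 = 6.7232
x·lx·mx: 0, 1.6864, 4.7996, 4.596, 3.7944, 0.782 → Σ = 15.6584
T = 15.6584 / 6.7232 = 2.32901… → 2.33

2.33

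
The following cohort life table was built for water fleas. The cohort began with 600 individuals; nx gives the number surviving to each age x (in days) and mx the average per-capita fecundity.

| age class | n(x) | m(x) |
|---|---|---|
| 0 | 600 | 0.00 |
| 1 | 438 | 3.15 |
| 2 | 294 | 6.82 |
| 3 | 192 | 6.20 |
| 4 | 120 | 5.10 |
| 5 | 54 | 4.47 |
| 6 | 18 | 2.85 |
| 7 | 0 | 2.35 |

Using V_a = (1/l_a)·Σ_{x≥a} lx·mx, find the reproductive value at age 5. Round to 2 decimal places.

5.42

lx = nx/n0 = nx/600: 1, 0.73, 0.49, 0.32, 0.2, 0.09, 0.03, 0
lx·mx for x ≥ 5: 0.4023, 0.0855, 0 → sum = 0.4878
V_5 = 0.4878 / l_5 = 0.4878 / 0.09 = 5.42 → 5.42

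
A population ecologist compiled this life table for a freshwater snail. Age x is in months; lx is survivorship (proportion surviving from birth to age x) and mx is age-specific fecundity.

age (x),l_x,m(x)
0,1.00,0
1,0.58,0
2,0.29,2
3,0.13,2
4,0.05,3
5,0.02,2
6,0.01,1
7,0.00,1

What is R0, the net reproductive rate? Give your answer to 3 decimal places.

1.040

lx·mx by age: 0, 0, 0.58, 0.26, 0.15, 0.04, 0.01, 0
R0 = Σ lx·mx = 1.04 → 1.040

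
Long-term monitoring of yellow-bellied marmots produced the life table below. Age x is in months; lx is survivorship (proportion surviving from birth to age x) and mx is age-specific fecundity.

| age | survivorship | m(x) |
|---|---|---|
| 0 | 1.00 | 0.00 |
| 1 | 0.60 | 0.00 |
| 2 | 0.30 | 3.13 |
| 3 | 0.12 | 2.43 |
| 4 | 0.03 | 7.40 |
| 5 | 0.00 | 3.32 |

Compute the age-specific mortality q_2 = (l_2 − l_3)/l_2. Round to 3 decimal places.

q_2 = (l_2 − l_3) / l_2 = (0.3 − 0.12) / 0.3
     = 0.18 / 0.3 = 0.6 → 0.600

0.600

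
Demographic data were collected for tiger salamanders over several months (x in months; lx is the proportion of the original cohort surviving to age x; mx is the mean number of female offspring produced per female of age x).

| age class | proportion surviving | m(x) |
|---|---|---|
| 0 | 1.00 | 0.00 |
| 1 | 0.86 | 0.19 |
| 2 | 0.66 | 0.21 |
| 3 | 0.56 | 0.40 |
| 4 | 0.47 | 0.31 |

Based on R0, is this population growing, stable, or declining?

declining

R0 = Σ lx·mx = 0 + 0.1634 + 0.1386 + 0.224 + 0.1457 = 0.6717
R0 < 1, so the population is declining.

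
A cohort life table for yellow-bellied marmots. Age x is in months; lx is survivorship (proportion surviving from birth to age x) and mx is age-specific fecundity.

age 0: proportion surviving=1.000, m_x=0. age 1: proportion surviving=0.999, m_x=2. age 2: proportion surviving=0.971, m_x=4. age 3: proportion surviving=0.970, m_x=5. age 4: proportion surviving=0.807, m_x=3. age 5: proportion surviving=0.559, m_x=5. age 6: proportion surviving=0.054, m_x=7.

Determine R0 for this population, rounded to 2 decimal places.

16.33

lx·mx by age: 0, 1.998, 3.884, 4.85, 2.421, 2.795, 0.378
R0 = Σ lx·mx = 16.326 → 16.33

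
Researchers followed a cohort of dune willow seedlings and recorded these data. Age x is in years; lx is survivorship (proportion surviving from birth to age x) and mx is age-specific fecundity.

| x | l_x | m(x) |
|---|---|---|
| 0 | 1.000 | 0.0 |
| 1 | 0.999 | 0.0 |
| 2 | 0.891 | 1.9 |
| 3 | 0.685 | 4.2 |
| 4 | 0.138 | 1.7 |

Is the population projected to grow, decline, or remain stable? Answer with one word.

growing

R0 = Σ lx·mx = 0 + 0 + 1.6929 + 2.877 + 0.2346 = 4.8045
R0 > 1, so the population is growing.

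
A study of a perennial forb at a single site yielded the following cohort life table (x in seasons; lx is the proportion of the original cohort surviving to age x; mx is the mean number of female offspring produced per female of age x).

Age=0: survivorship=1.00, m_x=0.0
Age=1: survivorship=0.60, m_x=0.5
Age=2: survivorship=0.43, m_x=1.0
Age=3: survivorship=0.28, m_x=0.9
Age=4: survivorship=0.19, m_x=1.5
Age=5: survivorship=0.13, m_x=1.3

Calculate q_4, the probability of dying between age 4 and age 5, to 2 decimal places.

q_4 = (l_4 − l_5) / l_4 = (0.19 − 0.13) / 0.19
     = 0.06 / 0.19 = 0.315789… → 0.32

0.32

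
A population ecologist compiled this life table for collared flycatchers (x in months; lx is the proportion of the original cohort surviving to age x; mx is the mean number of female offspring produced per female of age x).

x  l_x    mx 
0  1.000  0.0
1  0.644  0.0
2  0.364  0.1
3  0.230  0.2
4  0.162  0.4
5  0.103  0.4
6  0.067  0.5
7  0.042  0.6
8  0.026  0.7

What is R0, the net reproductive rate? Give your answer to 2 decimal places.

lx·mx by age: 0, 0, 0.0364, 0.046, 0.0648, 0.0412, 0.0335, 0.0252, 0.0182
R0 = Σ lx·mx = 0.2653 → 0.27

0.27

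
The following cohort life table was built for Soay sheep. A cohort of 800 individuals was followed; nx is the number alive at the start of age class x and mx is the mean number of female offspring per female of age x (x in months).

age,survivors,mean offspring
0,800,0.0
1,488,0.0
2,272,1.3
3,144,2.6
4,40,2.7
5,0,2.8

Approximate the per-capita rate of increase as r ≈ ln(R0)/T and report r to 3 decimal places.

0.016

lx = nx/n0 = nx/800: 1, 0.61, 0.34, 0.18, 0.05, 0
R0 = Σ lx·mx = 0 + 0 + 0.442 + 0.468 + 0.135 + 0 = 1.045
Σ x·lx·mx = 2.828; T = 2.828/1.045 = 2.70622…
r ≈ ln(R0)/T = ln(1.045)/2.70622… = 0.01627… → 0.016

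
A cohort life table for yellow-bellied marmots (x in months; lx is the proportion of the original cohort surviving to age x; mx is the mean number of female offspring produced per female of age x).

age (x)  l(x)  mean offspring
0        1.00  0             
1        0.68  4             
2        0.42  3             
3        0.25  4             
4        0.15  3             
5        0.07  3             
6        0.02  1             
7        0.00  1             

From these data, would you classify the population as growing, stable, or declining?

growing

R0 = Σ lx·mx = 0 + 2.72 + 1.26 + 1 + 0.45 + 0.21 + 0.02 + 0 = 5.66
R0 > 1, so the population is growing.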